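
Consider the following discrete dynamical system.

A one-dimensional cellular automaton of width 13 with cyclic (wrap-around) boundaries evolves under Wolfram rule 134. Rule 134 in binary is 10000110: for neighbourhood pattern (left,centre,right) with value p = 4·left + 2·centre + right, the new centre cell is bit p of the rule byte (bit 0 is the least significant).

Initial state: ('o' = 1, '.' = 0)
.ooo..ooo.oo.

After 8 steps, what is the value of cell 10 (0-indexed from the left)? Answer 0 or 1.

1

step 0: .ooo..ooo.oo.
step 1: o.o..o.o.....
step 2: o.o.oo.o....o
step 3: ..o....o...o.
step 4: .oo...oo..oo.
step 5: o....o...o...
step 6: o...oo..oo..o
step 7: ...o...o...o.
step 8: ..oo..oo..oo.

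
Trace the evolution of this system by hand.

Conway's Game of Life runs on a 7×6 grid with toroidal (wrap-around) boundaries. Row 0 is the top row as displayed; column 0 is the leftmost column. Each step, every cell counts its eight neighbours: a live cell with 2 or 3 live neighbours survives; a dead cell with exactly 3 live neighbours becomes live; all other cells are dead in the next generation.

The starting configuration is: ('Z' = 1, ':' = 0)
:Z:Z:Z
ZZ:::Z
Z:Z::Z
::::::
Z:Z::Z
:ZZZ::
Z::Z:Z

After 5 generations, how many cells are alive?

2

t=0: :Z:Z:Z
ZZ:::Z
Z:Z::Z
::::::
Z:Z::Z
:ZZZ::
Z::Z:Z
t=1: :Z::::
::::::
:::::Z
::::::
Z:ZZ::
:::Z::
:::Z:Z
t=2: ::::::
::::::
::::::
::::::
::ZZ::
:::Z::
::Z:Z:
t=3: ::::::
::::::
::::::
::::::
::ZZ::
::::Z:
:::Z::
t=4: ::::::
::::::
::::::
::::::
:::Z::
::Z:Z:
::::::
t=5: ::::::
::::::
::::::
::::::
:::Z::
:::Z::
::::::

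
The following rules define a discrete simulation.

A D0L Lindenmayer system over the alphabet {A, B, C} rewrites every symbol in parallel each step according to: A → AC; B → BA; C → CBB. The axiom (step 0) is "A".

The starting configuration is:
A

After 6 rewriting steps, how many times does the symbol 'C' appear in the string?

36

k=0  A
k=1  AC
k=2  ACCBB
k=3  ACCBBCBBBABA
k=4  ACCBBCBBBABACBBBABABAACBAAC
k=5  ACCBBCBBBABACBBBABABAACBAACCBBBABABAACBAACBAACACCBBBAACACCBB
k=6  ACCBBCBBBABACBBBABABAACBAACCBBBABABAACBAACBAACACCBBBAACACC…ACACCBBBAACACCBBBAACACCBBACCBBCBBBABABAACACCBBACCBBCBBBABA  (len 135)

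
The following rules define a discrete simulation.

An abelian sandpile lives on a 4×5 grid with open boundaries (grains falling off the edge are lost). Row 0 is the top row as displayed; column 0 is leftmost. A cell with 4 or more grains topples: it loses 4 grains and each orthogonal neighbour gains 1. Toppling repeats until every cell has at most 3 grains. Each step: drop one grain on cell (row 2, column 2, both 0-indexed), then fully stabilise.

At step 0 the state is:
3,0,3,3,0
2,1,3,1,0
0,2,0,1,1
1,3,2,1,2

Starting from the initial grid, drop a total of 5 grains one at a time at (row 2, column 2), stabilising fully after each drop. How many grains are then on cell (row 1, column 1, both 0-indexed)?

t=0: 3,0,3,3,0
2,1,3,1,0
0,2,0,1,1
1,3,2,1,2
t=1: 3,0,3,3,0
2,1,3,1,0
0,2,1,1,1
1,3,2,1,2
t=2: 3,0,3,3,0
2,1,3,1,0
0,2,2,1,1
1,3,2,1,2
t=3: 3,0,3,3,0
2,1,3,1,0
0,2,3,1,1
1,3,2,1,2
t=4: 3,1,1,0,1
2,2,1,3,0
0,3,1,2,1
1,3,3,1,2
t=5: 3,1,1,0,1
2,2,1,3,0
0,3,2,2,1
1,3,3,1,2

2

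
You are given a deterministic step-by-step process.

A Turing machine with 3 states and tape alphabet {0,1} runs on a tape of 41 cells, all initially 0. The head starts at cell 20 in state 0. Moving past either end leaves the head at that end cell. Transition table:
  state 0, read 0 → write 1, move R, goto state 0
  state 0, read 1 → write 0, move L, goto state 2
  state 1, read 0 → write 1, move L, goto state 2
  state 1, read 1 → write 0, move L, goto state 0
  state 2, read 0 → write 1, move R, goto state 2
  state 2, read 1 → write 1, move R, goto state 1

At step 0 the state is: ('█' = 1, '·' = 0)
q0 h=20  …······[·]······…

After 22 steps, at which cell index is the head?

t=0: q0 h=20  …······[·]······…
t=1: q0 h=21  …·····█[·]······…
t=2: q0 h=22  …····██[·]······…
t=3: q0 h=23  …···███[·]······…
t=4: q0 h=24  …··████[·]······…
t=5: q0 h=25  …·█████[·]······…
t=6: q0 h=26  …██████[·]······…
t=7: q0 h=27  …██████[·]······…
t=8: q0 h=28  …██████[·]······…
t=9: q0 h=29  …██████[·]······…
t=10: q0 h=30  …██████[·]······…
t=11: q0 h=31  …██████[·]······…
t=12: q0 h=32  …██████[·]······…
t=13: q0 h=33  …██████[·]······…
t=14: q0 h=34  …██████[·]······|
t=15: q0 h=35  …██████[·]·····|
t=16: q0 h=36  …██████[·]····|
t=17: q0 h=37  …██████[·]···|
t=18: q0 h=38  …██████[·]··|
t=19: q0 h=39  …██████[·]·|
t=20: q0 h=40  …██████[·]|
t=21: q0 h=40  …██████[█]|
t=22: q2 h=39  …██████[█]·|

39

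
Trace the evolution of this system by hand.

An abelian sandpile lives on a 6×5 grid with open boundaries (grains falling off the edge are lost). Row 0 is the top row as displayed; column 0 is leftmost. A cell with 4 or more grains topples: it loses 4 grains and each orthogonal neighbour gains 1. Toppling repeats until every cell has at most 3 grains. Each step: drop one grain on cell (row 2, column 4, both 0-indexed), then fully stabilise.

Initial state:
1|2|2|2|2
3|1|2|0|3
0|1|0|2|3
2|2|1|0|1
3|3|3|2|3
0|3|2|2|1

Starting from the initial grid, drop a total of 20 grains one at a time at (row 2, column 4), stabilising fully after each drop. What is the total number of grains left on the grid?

k=0  1|2|2|2|2
3|1|2|0|3
0|1|0|2|3
2|2|1|0|1
3|3|3|2|3
0|3|2|2|1
k=1  1|2|2|2|3
3|1|2|1|0
0|1|0|3|1
2|2|1|0|2
3|3|3|2|3
0|3|2|2|1
k=2  1|2|2|2|3
3|1|2|1|0
0|1|0|3|2
2|2|1|0|2
3|3|3|2|3
0|3|2|2|1
k=3  1|2|2|2|3
3|1|2|1|0
0|1|0|3|3
2|2|1|0|2
3|3|3|2|3
0|3|2|2|1
k=4  1|2|2|2|3
3|1|2|2|1
0|1|1|0|1
2|2|1|1|3
3|3|3|2|3
0|3|2|2|1
k=5  1|2|2|2|3
3|1|2|2|1
0|1|1|0|2
2|2|1|1|3
3|3|3|2|3
0|3|2|2|1
k=6  1|2|2|2|3
3|1|2|2|1
0|1|1|0|3
2|2|1|1|3
3|3|3|2|3
0|3|2|2|1
k=7  1|2|2|2|3
3|1|2|2|2
0|1|1|1|1
2|2|1|2|1
3|3|3|3|0
0|3|2|2|2
k=8  1|2|2|2|3
3|1|2|2|2
0|1|1|1|2
2|2|1|2|1
3|3|3|3|0
0|3|2|2|2
k=9  1|2|2|2|3
3|1|2|2|2
0|1|1|1|3
2|2|1|2|1
3|3|3|3|0
0|3|2|2|2
k=10  1|2|2|2|3
3|1|2|2|3
0|1|1|2|0
2|2|1|2|2
3|3|3|3|0
0|3|2|2|2
k=11  1|2|2|2|3
3|1|2|2|3
0|1|1|2|1
2|2|1|2|2
3|3|3|3|0
0|3|2|2|2
k=12  1|2|2|2|3
3|1|2|2|3
0|1|1|2|2
2|2|1|2|2
3|3|3|3|0
0|3|2|2|2
k=13  1|2|2|2|3
3|1|2|2|3
0|1|1|2|3
2|2|1|2|2
3|3|3|3|0
0|3|2|2|2
k=14  1|2|2|3|0
3|1|2|3|1
0|1|1|3|1
2|2|1|2|3
3|3|3|3|0
0|3|2|2|2
k=15  1|2|2|3|0
3|1|2|3|1
0|1|1|3|2
2|2|1|2|3
3|3|3|3|0
0|3|2|2|2
k=16  1|2|2|3|0
3|1|2|3|1
0|1|1|3|3
2|2|1|2|3
3|3|3|3|0
0|3|2|2|2
k=17  1|2|3|0|1
3|1|3|1|3
0|1|2|2|2
3|3|3|1|1
0|2|2|2|2
2|1|1|0|3
k=18  1|2|3|0|1
3|1|3|1|3
0|1|2|2|3
3|3|3|1|1
0|2|2|2|2
2|1|1|0|3
k=19  1|2|3|0|2
3|1|3|2|0
0|1|2|3|1
3|3|3|1|2
0|2|2|2|2
2|1|1|0|3
k=20  1|2|3|0|2
3|1|3|2|0
0|1|2|3|2
3|3|3|1|2
0|2|2|2|2
2|1|1|0|3

52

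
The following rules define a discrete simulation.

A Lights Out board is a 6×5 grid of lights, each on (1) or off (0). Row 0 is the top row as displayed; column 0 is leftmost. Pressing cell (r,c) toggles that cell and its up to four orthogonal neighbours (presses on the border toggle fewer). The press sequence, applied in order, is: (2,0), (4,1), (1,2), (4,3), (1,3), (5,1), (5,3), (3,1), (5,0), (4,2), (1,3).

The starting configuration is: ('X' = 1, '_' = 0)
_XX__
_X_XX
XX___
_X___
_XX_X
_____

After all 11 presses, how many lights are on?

step 0: _XX__
_X_XX
XX___
_X___
_XX_X
_____
step 1: _XX__
XX_XX
_____
XX___
_XX_X
_____
step 2: _XX__
XX_XX
_____
X____
X___X
_X___
step 3: _X___
X_X_X
__X__
X____
X___X
_X___
step 4: _X___
X_X_X
__X__
X__X_
X_XX_
_X_X_
step 5: _X_X_
X__X_
__XX_
X__X_
X_XX_
_X_X_
step 6: _X_X_
X__X_
__XX_
X__X_
XXXX_
X_XX_
step 7: _X_X_
X__X_
__XX_
X__X_
XXX__
X___X
step 8: _X_X_
X__X_
_XXX_
_XXX_
X_X__
X___X
step 9: _X_X_
X__X_
_XXX_
_XXX_
__X__
_X__X
step 10: _X_X_
X__X_
_XXX_
_X_X_
_X_X_
_XX_X
step 11: _X___
X_X_X
_XX__
_X_X_
_X_X_
_XX_X

13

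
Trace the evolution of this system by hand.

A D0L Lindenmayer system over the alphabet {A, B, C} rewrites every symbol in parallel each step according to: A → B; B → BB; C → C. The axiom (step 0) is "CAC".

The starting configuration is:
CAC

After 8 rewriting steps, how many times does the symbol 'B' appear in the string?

128

step 0: CAC
step 1: CBC
step 2: CBBC
step 3: CBBBBC
step 4: CBBBBBBBBC
step 5: CBBBBBBBBBBBBBBBBC
step 6: CBBBBBBBBBBBBBBBBBBBBBBBBBBBBBBBBC
step 7: CBBBBBBBBBBBBBBBBBBBBBBBBBBBBBBBBBBBBBBBBBBBBBBBBBBBBBBBBBBBBBBBBC
step 8: CBBBBBBBBBBBBBBBBBBBBBBBBBBBBBBBBBBBBBBBBBBBBBBBBBBBBBBBBB…BBBBBBBBBBBBBBBBBBBBBBBBBBBBBBBBBBBBBBBBBBBBBBBBBBBBBBBBBC  (len 130)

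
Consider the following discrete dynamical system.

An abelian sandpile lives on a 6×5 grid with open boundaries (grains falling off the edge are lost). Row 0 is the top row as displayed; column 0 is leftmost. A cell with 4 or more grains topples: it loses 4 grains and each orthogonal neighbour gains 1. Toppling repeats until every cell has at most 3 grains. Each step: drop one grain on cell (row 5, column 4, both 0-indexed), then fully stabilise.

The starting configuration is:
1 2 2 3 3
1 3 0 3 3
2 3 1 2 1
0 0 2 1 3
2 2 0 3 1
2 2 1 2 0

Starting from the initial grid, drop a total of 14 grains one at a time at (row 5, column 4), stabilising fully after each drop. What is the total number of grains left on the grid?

54

step 0: 1 2 2 3 3
1 3 0 3 3
2 3 1 2 1
0 0 2 1 3
2 2 0 3 1
2 2 1 2 0
step 1: 1 2 2 3 3
1 3 0 3 3
2 3 1 2 1
0 0 2 1 3
2 2 0 3 1
2 2 1 2 1
step 2: 1 2 2 3 3
1 3 0 3 3
2 3 1 2 1
0 0 2 1 3
2 2 0 3 1
2 2 1 2 2
step 3: 1 2 2 3 3
1 3 0 3 3
2 3 1 2 1
0 0 2 1 3
2 2 0 3 1
2 2 1 2 3
step 4: 1 2 2 3 3
1 3 0 3 3
2 3 1 2 1
0 0 2 1 3
2 2 0 3 2
2 2 1 3 0
step 5: 1 2 2 3 3
1 3 0 3 3
2 3 1 2 1
0 0 2 1 3
2 2 0 3 2
2 2 1 3 1
step 6: 1 2 2 3 3
1 3 0 3 3
2 3 1 2 1
0 0 2 1 3
2 2 0 3 2
2 2 1 3 2
step 7: 1 2 2 3 3
1 3 0 3 3
2 3 1 2 1
0 0 2 1 3
2 2 0 3 2
2 2 1 3 3
step 8: 1 2 2 3 3
1 3 0 3 3
2 3 1 2 2
0 0 2 3 0
2 2 1 1 1
2 2 2 1 2
step 9: 1 2 2 3 3
1 3 0 3 3
2 3 1 2 2
0 0 2 3 0
2 2 1 1 1
2 2 2 1 3
step 10: 1 2 2 3 3
1 3 0 3 3
2 3 1 2 2
0 0 2 3 0
2 2 1 1 2
2 2 2 2 0
step 11: 1 2 2 3 3
1 3 0 3 3
2 3 1 2 2
0 0 2 3 0
2 2 1 1 2
2 2 2 2 1
step 12: 1 2 2 3 3
1 3 0 3 3
2 3 1 2 2
0 0 2 3 0
2 2 1 1 2
2 2 2 2 2
step 13: 1 2 2 3 3
1 3 0 3 3
2 3 1 2 2
0 0 2 3 0
2 2 1 1 2
2 2 2 2 3
step 14: 1 2 2 3 3
1 3 0 3 3
2 3 1 2 2
0 0 2 3 0
2 2 1 1 3
2 2 2 3 0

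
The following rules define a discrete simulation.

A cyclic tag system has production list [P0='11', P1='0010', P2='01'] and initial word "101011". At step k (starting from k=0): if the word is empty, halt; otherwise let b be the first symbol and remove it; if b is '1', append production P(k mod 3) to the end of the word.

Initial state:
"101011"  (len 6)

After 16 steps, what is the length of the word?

0) "101011"  (len 6)
1) "0101111"  (len 7)
2) "101111"  (len 6)
3) "0111101"  (len 7)
4) "111101"  (len 6)
5) "111010010"  (len 9)
6) "1101001001"  (len 10)
7) "10100100111"  (len 11)
8) "01001001110010"  (len 14)
9) "1001001110010"  (len 13)
10) "00100111001011"  (len 14)
11) "0100111001011"  (len 13)
12) "100111001011"  (len 12)
13) "0011100101111"  (len 13)
14) "011100101111"  (len 12)
15) "11100101111"  (len 11)
16) "110010111111"  (len 12)

12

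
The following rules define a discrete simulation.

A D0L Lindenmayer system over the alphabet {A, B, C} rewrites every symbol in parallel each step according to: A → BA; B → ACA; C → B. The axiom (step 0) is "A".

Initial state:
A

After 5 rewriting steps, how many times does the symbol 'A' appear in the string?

25

k=0  A
k=1  BA
k=2  ACABA
k=3  BABBAACABA
k=4  ACABAACAACABABABBAACABA
k=5  BABBAACABABABBABABBAACABAACABAACAACABABABBAACABA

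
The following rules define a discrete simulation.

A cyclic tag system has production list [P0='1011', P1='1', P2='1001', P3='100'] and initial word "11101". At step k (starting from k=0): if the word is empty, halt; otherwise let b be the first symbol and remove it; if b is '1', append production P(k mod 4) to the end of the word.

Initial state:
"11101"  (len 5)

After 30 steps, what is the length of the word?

step 0: "11101"  (len 5)
step 1: "11011011"  (len 8)
step 2: "10110111"  (len 8)
step 3: "01101111001"  (len 11)
step 4: "1101111001"  (len 10)
step 5: "1011110011011"  (len 13)
step 6: "0111100110111"  (len 13)
step 7: "111100110111"  (len 12)
step 8: "11100110111100"  (len 14)
step 9: "11001101111001011"  (len 17)
step 10: "10011011110010111"  (len 17)
step 11: "00110111100101111001"  (len 20)
step 12: "0110111100101111001"  (len 19)
step 13: "110111100101111001"  (len 18)
step 14: "101111001011110011"  (len 18)
step 15: "011110010111100111001"  (len 21)
step 16: "11110010111100111001"  (len 20)
step 17: "11100101111001110011011"  (len 23)
step 18: "11001011110011100110111"  (len 23)
step 19: "10010111100111001101111001"  (len 26)
step 20: "0010111100111001101111001100"  (len 28)
step 21: "010111100111001101111001100"  (len 27)
step 22: "10111100111001101111001100"  (len 26)
step 23: "01111001110011011110011001001"  (len 29)
step 24: "1111001110011011110011001001"  (len 28)
step 25: "1110011100110111100110010011011"  (len 31)
step 26: "1100111001101111001100100110111"  (len 31)
step 27: "1001110011011110011001001101111001"  (len 34)
step 28: "001110011011110011001001101111001100"  (len 36)
step 29: "01110011011110011001001101111001100"  (len 35)
step 30: "1110011011110011001001101111001100"  (len 34)

34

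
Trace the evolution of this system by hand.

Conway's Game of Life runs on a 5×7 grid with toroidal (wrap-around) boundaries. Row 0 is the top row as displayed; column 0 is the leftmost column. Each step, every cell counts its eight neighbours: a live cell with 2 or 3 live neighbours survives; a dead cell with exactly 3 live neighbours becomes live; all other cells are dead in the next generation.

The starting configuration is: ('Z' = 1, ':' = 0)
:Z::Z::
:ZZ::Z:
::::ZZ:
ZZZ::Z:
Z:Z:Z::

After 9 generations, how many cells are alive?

30

[0] :Z::Z::
:ZZ::Z:
::::ZZ:
ZZZ::Z:
Z:Z:Z::
[1] Z:::ZZ:
:ZZZ:Z:
Z::ZZZ:
Z:Z::Z:
Z:Z:ZZZ
[2] Z::::::
ZZZ::::
Z::::Z:
Z:Z::::
Z::::::
[3] Z:::::Z
Z::::::
Z:Z::::
Z::::::
Z:::::Z
[4] :Z:::::
Z::::::
Z:::::Z
Z::::::
:Z:::::
[5] ZZ:::::
ZZ::::Z
ZZ::::Z
ZZ::::Z
ZZ:::::
[6] ::Z::::
::Z::::
::Z::Z:
::Z::::
::Z::::
[7] :ZZZ:::
:ZZZ:::
:ZZZ:::
:ZZZ:::
:ZZZ:::
[8] Z:::Z::
Z:::Z::
Z:::Z::
Z:::Z::
Z:::Z::
[9] ZZ:ZZZZ
ZZ:ZZZZ
ZZ:ZZZZ
ZZ:ZZZZ
ZZ:ZZZZ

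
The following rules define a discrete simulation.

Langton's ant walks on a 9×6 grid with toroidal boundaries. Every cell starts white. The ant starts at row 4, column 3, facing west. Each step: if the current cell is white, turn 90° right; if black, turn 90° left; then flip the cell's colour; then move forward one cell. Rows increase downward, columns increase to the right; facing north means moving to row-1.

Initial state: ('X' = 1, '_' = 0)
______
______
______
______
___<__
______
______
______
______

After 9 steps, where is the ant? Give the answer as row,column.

5,3

k=0  ______
______
______
______
___<__
______
______
______
______
k=1  ______
______
______
___^__
___X__
______
______
______
______
k=2  ______
______
______
___X>_
___X__
______
______
______
______
k=3  ______
______
______
___XX_
___Xv_
______
______
______
______
k=4  ______
______
______
___XX_
___<X_
______
______
______
______
k=5  ______
______
______
___XX_
____X_
___v__
______
______
______
k=6  ______
______
______
___XX_
____X_
__<X__
______
______
______
k=7  ______
______
______
___XX_
__^_X_
__XX__
______
______
______
k=8  ______
______
______
___XX_
__X>X_
__XX__
______
______
______
k=9  ______
______
______
___XX_
__XXX_
__Xv__
______
______
______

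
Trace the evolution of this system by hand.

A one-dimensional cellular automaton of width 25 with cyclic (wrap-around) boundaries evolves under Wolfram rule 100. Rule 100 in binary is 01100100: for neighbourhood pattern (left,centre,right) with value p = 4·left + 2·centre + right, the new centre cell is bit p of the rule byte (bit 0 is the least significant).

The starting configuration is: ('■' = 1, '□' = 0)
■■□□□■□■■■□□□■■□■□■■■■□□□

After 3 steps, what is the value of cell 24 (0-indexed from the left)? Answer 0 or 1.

0

[0] ■■□□□■□■■■□□□■■□■□■■■■□□□
[1] □■□□□■■□□■□□□□■■■■□□□■□□□
[2] □■□□□□■□□■□□□□□□□■□□□■□□□
[3] □■□□□□■□□■□□□□□□□■□□□■□□□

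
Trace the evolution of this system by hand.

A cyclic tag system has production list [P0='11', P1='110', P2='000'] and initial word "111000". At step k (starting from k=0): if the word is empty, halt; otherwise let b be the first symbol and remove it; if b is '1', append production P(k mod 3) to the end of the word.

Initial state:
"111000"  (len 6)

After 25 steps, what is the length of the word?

16

t=0: "111000"  (len 6)
t=1: "1100011"  (len 7)
t=2: "100011110"  (len 9)
t=3: "00011110000"  (len 11)
t=4: "0011110000"  (len 10)
t=5: "011110000"  (len 9)
t=6: "11110000"  (len 8)
t=7: "111000011"  (len 9)
t=8: "11000011110"  (len 11)
t=9: "1000011110000"  (len 13)
t=10: "00001111000011"  (len 14)
t=11: "0001111000011"  (len 13)
t=12: "001111000011"  (len 12)
t=13: "01111000011"  (len 11)
t=14: "1111000011"  (len 10)
t=15: "111000011000"  (len 12)
t=16: "1100001100011"  (len 13)
t=17: "100001100011110"  (len 15)
t=18: "00001100011110000"  (len 17)
t=19: "0001100011110000"  (len 16)
t=20: "001100011110000"  (len 15)
t=21: "01100011110000"  (len 14)
t=22: "1100011110000"  (len 13)
t=23: "100011110000110"  (len 15)
t=24: "00011110000110000"  (len 17)
t=25: "0011110000110000"  (len 16)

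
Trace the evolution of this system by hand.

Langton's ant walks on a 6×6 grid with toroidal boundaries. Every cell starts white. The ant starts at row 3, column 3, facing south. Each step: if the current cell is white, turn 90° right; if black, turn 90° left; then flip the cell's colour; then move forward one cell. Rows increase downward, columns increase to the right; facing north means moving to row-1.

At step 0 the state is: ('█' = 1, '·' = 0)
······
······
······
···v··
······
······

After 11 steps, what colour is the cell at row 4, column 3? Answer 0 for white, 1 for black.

0) ······
······
······
···v··
······
······
1) ······
······
······
··<█··
······
······
2) ······
······
··^···
··██··
······
······
3) ······
······
··█>··
··██··
······
······
4) ······
······
··██··
··█v··
······
······
5) ······
······
··██··
··█·>·
······
······
6) ······
······
··██··
··█·█·
····v·
······
7) ······
······
··██··
··█·█·
···<█·
······
8) ······
······
··██··
··█^█·
···██·
······
9) ······
······
··██··
··██>·
···██·
······
10) ······
······
··██^·
··██··
···██·
······
11) ······
······
··███>
··██··
···██·
······

1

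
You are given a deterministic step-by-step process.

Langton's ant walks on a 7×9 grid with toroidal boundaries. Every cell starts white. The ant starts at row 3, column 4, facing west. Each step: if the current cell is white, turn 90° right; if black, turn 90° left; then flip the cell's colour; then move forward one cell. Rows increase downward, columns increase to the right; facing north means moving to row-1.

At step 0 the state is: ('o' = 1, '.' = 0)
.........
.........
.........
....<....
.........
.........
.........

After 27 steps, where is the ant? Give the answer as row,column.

k=0  .........
.........
.........
....<....
.........
.........
.........
k=1  .........
.........
....^....
....o....
.........
.........
.........
k=2  .........
.........
....o>...
....o....
.........
.........
.........
k=3  .........
.........
....oo...
....ov...
.........
.........
.........
k=4  .........
.........
....oo...
....<o...
.........
.........
.........
k=5  .........
.........
....oo...
.....o...
....v....
.........
.........
k=6  .........
.........
....oo...
.....o...
...<o....
.........
.........
k=7  .........
.........
....oo...
...^.o...
...oo....
.........
.........
k=8  .........
.........
....oo...
...o>o...
...oo....
.........
.........
k=9  .........
.........
....oo...
...ooo...
...ov....
.........
.........
k=10  .........
.........
....oo...
...ooo...
...o.>...
.........
.........
k=11  .........
.........
....oo...
...ooo...
...o.o...
.....v...
.........
k=12  .........
.........
....oo...
...ooo...
...o.o...
....<o...
.........
k=13  .........
.........
....oo...
...ooo...
...o^o...
....oo...
.........
k=14  .........
.........
....oo...
...ooo...
...oo>...
....oo...
.........
k=15  .........
.........
....oo...
...oo^...
...oo....
....oo...
.........
k=16  .........
.........
....oo...
...o<....
...oo....
....oo...
.........
k=17  .........
.........
....oo...
...o.....
...ov....
....oo...
.........
k=18  .........
.........
....oo...
...o.....
...o.>...
....oo...
.........
k=19  .........
.........
....oo...
...o.....
...o.o...
....ov...
.........
k=20  .........
.........
....oo...
...o.....
...o.o...
....o.>..
.........
k=21  .........
.........
....oo...
...o.....
...o.o...
....o.o..
......v..
k=22  .........
.........
....oo...
...o.....
...o.o...
....o.o..
.....<o..
k=23  .........
.........
....oo...
...o.....
...o.o...
....o^o..
.....oo..
k=24  .........
.........
....oo...
...o.....
...o.o...
....oo>..
.....oo..
k=25  .........
.........
....oo...
...o.....
...o.o^..
....oo...
.....oo..
k=26  .........
.........
....oo...
...o.....
...o.oo>.
....oo...
.....oo..
k=27  .........
.........
....oo...
...o.....
...o.ooo.
....oo.v.
.....oo..

5,7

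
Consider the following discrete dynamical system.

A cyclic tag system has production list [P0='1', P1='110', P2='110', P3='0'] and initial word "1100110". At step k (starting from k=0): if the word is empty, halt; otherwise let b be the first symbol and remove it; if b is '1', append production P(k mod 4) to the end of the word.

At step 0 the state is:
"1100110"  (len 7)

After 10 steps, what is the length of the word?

10

t=0: "1100110"  (len 7)
t=1: "1001101"  (len 7)
t=2: "001101110"  (len 9)
t=3: "01101110"  (len 8)
t=4: "1101110"  (len 7)
t=5: "1011101"  (len 7)
t=6: "011101110"  (len 9)
t=7: "11101110"  (len 8)
t=8: "11011100"  (len 8)
t=9: "10111001"  (len 8)
t=10: "0111001110"  (len 10)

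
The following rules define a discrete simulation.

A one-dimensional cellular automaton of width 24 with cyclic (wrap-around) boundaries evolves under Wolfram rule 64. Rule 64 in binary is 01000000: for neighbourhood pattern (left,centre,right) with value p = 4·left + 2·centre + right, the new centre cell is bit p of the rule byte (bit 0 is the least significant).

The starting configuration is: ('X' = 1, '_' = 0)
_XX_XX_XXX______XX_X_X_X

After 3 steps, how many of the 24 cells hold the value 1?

0

0) _XX_XX_XXX______XX_X_X_X
1) __X__X___X_______X______
2) ________________________
3) ________________________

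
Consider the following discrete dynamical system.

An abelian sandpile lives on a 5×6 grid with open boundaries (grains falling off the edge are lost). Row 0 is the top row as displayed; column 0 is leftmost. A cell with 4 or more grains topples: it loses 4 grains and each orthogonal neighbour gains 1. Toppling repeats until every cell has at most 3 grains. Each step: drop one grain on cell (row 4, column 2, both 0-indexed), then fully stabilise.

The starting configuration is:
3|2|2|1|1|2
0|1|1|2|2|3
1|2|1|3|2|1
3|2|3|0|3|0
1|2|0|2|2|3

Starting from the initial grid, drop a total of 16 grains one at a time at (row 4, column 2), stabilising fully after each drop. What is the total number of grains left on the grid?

56

0) 3|2|2|1|1|2
0|1|1|2|2|3
1|2|1|3|2|1
3|2|3|0|3|0
1|2|0|2|2|3
1) 3|2|2|1|1|2
0|1|1|2|2|3
1|2|1|3|2|1
3|2|3|0|3|0
1|2|1|2|2|3
2) 3|2|2|1|1|2
0|1|1|2|2|3
1|2|1|3|2|1
3|2|3|0|3|0
1|2|2|2|2|3
3) 3|2|2|1|1|2
0|1|1|2|2|3
1|2|1|3|2|1
3|2|3|0|3|0
1|2|3|2|2|3
4) 3|2|2|1|1|2
0|1|1|2|2|3
1|2|2|3|2|1
3|3|0|1|3|0
1|3|1|3|2|3
5) 3|2|2|1|1|2
0|1|1|2|2|3
1|2|2|3|2|1
3|3|0|1|3|0
1|3|2|3|2|3
6) 3|2|2|1|1|2
0|1|1|2|2|3
1|2|2|3|2|1
3|3|0|1|3|0
1|3|3|3|2|3
7) 3|2|2|1|1|2
0|1|1|2|2|3
2|3|2|3|2|1
0|1|2|2|3|0
3|1|2|0|3|3
8) 3|2|2|1|1|2
0|1|1|2|2|3
2|3|2|3|2|1
0|1|2|2|3|0
3|1|3|0|3|3
9) 3|2|2|1|1|2
0|1|1|2|2|3
2|3|2|3|2|1
0|1|3|2|3|0
3|2|0|1|3|3
10) 3|2|2|1|1|2
0|1|1|2|2|3
2|3|2|3|2|1
0|1|3|2|3|0
3|2|1|1|3|3
11) 3|2|2|1|1|2
0|1|1|2|2|3
2|3|2|3|2|1
0|1|3|2|3|0
3|2|2|1|3|3
12) 3|2|2|1|1|2
0|1|1|2|2|3
2|3|2|3|2|1
0|1|3|2|3|0
3|2|3|1|3|3
13) 3|2|2|1|1|2
0|1|1|2|2|3
2|3|3|3|2|1
0|2|0|3|3|0
3|3|1|2|3|3
14) 3|2|2|1|1|2
0|1|1|2|2|3
2|3|3|3|2|1
0|2|0|3|3|0
3|3|2|2|3|3
15) 3|2|2|1|1|2
0|1|1|2|2|3
2|3|3|3|2|1
0|2|0|3|3|0
3|3|3|2|3|3
16) 3|2|2|1|1|2
0|1|1|2|2|3
2|3|3|3|2|1
1|3|1|3|3|0
0|1|1|3|3|3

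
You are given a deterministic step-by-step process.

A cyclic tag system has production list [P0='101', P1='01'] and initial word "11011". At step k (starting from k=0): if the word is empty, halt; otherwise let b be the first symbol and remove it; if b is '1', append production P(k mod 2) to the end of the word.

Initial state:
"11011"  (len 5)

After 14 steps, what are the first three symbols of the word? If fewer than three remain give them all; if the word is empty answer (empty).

0) "11011"  (len 5)
1) "1011101"  (len 7)
2) "01110101"  (len 8)
3) "1110101"  (len 7)
4) "11010101"  (len 8)
5) "1010101101"  (len 10)
6) "01010110101"  (len 11)
7) "1010110101"  (len 10)
8) "01011010101"  (len 11)
9) "1011010101"  (len 10)
10) "01101010101"  (len 11)
11) "1101010101"  (len 10)
12) "10101010101"  (len 11)
13) "0101010101101"  (len 13)
14) "101010101101"  (len 12)

101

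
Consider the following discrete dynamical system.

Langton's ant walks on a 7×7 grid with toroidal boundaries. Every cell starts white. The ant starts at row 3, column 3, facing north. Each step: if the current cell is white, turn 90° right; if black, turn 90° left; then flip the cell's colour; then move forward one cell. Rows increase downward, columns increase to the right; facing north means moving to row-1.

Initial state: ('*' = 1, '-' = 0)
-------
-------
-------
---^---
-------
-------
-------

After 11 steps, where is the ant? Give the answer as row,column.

4,1

0) -------
-------
-------
---^---
-------
-------
-------
1) -------
-------
-------
---*>--
-------
-------
-------
2) -------
-------
-------
---**--
----v--
-------
-------
3) -------
-------
-------
---**--
---<*--
-------
-------
4) -------
-------
-------
---^*--
---**--
-------
-------
5) -------
-------
-------
--<-*--
---**--
-------
-------
6) -------
-------
--^----
--*-*--
---**--
-------
-------
7) -------
-------
--*>---
--*-*--
---**--
-------
-------
8) -------
-------
--**---
--*v*--
---**--
-------
-------
9) -------
-------
--**---
--<**--
---**--
-------
-------
10) -------
-------
--**---
---**--
--v**--
-------
-------
11) -------
-------
--**---
---**--
-<***--
-------
-------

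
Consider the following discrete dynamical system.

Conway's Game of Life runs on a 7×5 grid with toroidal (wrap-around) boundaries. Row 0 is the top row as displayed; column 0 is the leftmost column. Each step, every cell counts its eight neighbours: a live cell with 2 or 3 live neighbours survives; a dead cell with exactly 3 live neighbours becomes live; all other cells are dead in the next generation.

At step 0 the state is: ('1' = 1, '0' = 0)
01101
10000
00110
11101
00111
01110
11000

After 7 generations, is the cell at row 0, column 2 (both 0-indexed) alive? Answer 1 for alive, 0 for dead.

k=0  01101
10000
00110
11101
00111
01110
11000
k=1  00101
10001
00110
10000
00000
00000
00001
k=2  00001
11101
11010
00000
00000
00000
00010
k=3  01101
00100
00010
00000
00000
00000
00000
k=4  01110
01100
00000
00000
00000
00000
00000
k=5  01010
01010
00000
00000
00000
00000
00100
k=6  01010
00000
00000
00000
00000
00000
00100
k=7  00100
00000
00000
00000
00000
00000
00100

1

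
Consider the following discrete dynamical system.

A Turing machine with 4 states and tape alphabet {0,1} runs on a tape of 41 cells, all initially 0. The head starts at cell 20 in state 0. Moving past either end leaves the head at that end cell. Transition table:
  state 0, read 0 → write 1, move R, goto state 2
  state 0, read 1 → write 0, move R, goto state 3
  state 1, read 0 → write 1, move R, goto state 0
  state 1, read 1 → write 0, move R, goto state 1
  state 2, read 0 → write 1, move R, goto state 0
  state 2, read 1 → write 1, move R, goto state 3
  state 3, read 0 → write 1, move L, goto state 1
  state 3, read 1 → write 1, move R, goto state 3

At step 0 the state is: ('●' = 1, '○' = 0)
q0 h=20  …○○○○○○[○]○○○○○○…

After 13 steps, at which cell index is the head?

k=0  q0 h=20  …○○○○○○[○]○○○○○○…
k=1  q2 h=21  …○○○○○●[○]○○○○○○…
k=2  q0 h=22  …○○○○●●[○]○○○○○○…
k=3  q2 h=23  …○○○●●●[○]○○○○○○…
k=4  q0 h=24  …○○●●●●[○]○○○○○○…
k=5  q2 h=25  …○●●●●●[○]○○○○○○…
k=6  q0 h=26  …●●●●●●[○]○○○○○○…
k=7  q2 h=27  …●●●●●●[○]○○○○○○…
k=8  q0 h=28  …●●●●●●[○]○○○○○○…
k=9  q2 h=29  …●●●●●●[○]○○○○○○…
k=10  q0 h=30  …●●●●●●[○]○○○○○○…
k=11  q2 h=31  …●●●●●●[○]○○○○○○…
k=12  q0 h=32  …●●●●●●[○]○○○○○○…
k=13  q2 h=33  …●●●●●●[○]○○○○○○…

33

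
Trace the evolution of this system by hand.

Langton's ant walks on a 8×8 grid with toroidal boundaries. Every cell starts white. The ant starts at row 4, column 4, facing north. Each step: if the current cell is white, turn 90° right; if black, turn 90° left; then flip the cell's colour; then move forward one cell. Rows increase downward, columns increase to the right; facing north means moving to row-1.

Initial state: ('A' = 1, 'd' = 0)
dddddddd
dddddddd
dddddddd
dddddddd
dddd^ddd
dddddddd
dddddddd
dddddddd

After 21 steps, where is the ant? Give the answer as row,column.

6,1

gen 0: dddddddd
dddddddd
dddddddd
dddddddd
dddd^ddd
dddddddd
dddddddd
dddddddd
gen 1: dddddddd
dddddddd
dddddddd
dddddddd
ddddA>dd
dddddddd
dddddddd
dddddddd
gen 2: dddddddd
dddddddd
dddddddd
dddddddd
ddddAAdd
dddddvdd
dddddddd
dddddddd
gen 3: dddddddd
dddddddd
dddddddd
dddddddd
ddddAAdd
dddd<Add
dddddddd
dddddddd
gen 4: dddddddd
dddddddd
dddddddd
dddddddd
dddd^Add
ddddAAdd
dddddddd
dddddddd
gen 5: dddddddd
dddddddd
dddddddd
dddddddd
ddd<dAdd
ddddAAdd
dddddddd
dddddddd
gen 6: dddddddd
dddddddd
dddddddd
ddd^dddd
dddAdAdd
ddddAAdd
dddddddd
dddddddd
gen 7: dddddddd
dddddddd
dddddddd
dddA>ddd
dddAdAdd
ddddAAdd
dddddddd
dddddddd
gen 8: dddddddd
dddddddd
dddddddd
dddAAddd
dddAvAdd
ddddAAdd
dddddddd
dddddddd
gen 9: dddddddd
dddddddd
dddddddd
dddAAddd
ddd<AAdd
ddddAAdd
dddddddd
dddddddd
gen 10: dddddddd
dddddddd
dddddddd
dddAAddd
ddddAAdd
dddvAAdd
dddddddd
dddddddd
gen 11: dddddddd
dddddddd
dddddddd
dddAAddd
ddddAAdd
dd<AAAdd
dddddddd
dddddddd
gen 12: dddddddd
dddddddd
dddddddd
dddAAddd
dd^dAAdd
ddAAAAdd
dddddddd
dddddddd
gen 13: dddddddd
dddddddd
dddddddd
dddAAddd
ddA>AAdd
ddAAAAdd
dddddddd
dddddddd
gen 14: dddddddd
dddddddd
dddddddd
dddAAddd
ddAAAAdd
ddAvAAdd
dddddddd
dddddddd
gen 15: dddddddd
dddddddd
dddddddd
dddAAddd
ddAAAAdd
ddAd>Add
dddddddd
dddddddd
gen 16: dddddddd
dddddddd
dddddddd
dddAAddd
ddAA^Add
ddAddAdd
dddddddd
dddddddd
gen 17: dddddddd
dddddddd
dddddddd
dddAAddd
ddA<dAdd
ddAddAdd
dddddddd
dddddddd
gen 18: dddddddd
dddddddd
dddddddd
dddAAddd
ddAddAdd
ddAvdAdd
dddddddd
dddddddd
gen 19: dddddddd
dddddddd
dddddddd
dddAAddd
ddAddAdd
dd<AdAdd
dddddddd
dddddddd
gen 20: dddddddd
dddddddd
dddddddd
dddAAddd
ddAddAdd
dddAdAdd
ddvddddd
dddddddd
gen 21: dddddddd
dddddddd
dddddddd
dddAAddd
ddAddAdd
dddAdAdd
d<Addddd
dddddddd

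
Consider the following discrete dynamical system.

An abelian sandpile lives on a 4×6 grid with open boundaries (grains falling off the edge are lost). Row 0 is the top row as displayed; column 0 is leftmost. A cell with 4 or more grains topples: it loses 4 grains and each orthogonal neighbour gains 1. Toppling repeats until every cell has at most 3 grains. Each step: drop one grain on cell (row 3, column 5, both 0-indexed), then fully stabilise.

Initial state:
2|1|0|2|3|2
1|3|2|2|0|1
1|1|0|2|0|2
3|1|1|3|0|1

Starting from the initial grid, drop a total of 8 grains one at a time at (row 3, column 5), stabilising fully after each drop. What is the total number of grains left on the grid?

37

gen 0: 2|1|0|2|3|2
1|3|2|2|0|1
1|1|0|2|0|2
3|1|1|3|0|1
gen 1: 2|1|0|2|3|2
1|3|2|2|0|1
1|1|0|2|0|2
3|1|1|3|0|2
gen 2: 2|1|0|2|3|2
1|3|2|2|0|1
1|1|0|2|0|2
3|1|1|3|0|3
gen 3: 2|1|0|2|3|2
1|3|2|2|0|1
1|1|0|2|0|3
3|1|1|3|1|0
gen 4: 2|1|0|2|3|2
1|3|2|2|0|1
1|1|0|2|0|3
3|1|1|3|1|1
gen 5: 2|1|0|2|3|2
1|3|2|2|0|1
1|1|0|2|0|3
3|1|1|3|1|2
gen 6: 2|1|0|2|3|2
1|3|2|2|0|1
1|1|0|2|0|3
3|1|1|3|1|3
gen 7: 2|1|0|2|3|2
1|3|2|2|0|2
1|1|0|2|1|0
3|1|1|3|2|1
gen 8: 2|1|0|2|3|2
1|3|2|2|0|2
1|1|0|2|1|0
3|1|1|3|2|2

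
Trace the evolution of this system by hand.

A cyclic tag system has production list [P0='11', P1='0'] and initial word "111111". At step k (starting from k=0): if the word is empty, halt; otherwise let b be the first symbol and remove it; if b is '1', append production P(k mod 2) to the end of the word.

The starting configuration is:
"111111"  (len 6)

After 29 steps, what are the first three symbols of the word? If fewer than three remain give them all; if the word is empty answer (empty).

t=0: "111111"  (len 6)
t=1: "1111111"  (len 7)
t=2: "1111110"  (len 7)
t=3: "11111011"  (len 8)
t=4: "11110110"  (len 8)
t=5: "111011011"  (len 9)
t=6: "110110110"  (len 9)
t=7: "1011011011"  (len 10)
t=8: "0110110110"  (len 10)
t=9: "110110110"  (len 9)
t=10: "101101100"  (len 9)
t=11: "0110110011"  (len 10)
t=12: "110110011"  (len 9)
t=13: "1011001111"  (len 10)
t=14: "0110011110"  (len 10)
t=15: "110011110"  (len 9)
t=16: "100111100"  (len 9)
t=17: "0011110011"  (len 10)
t=18: "011110011"  (len 9)
t=19: "11110011"  (len 8)
t=20: "11100110"  (len 8)
t=21: "110011011"  (len 9)
t=22: "100110110"  (len 9)
t=23: "0011011011"  (len 10)
t=24: "011011011"  (len 9)
t=25: "11011011"  (len 8)
t=26: "10110110"  (len 8)
t=27: "011011011"  (len 9)
t=28: "11011011"  (len 8)
t=29: "101101111"  (len 9)

101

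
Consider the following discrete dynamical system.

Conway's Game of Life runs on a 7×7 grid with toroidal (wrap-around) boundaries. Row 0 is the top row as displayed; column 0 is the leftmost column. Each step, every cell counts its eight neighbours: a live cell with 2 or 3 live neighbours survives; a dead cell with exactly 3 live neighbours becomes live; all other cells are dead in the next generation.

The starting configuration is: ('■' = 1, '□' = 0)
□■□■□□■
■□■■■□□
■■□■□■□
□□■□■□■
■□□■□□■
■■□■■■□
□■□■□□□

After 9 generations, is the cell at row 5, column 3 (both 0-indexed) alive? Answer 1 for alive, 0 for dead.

0

gen 0: □■□■□□■
■□■■■□□
■■□■□■□
□□■□■□■
■□□■□□■
■■□■■■□
□■□■□□□
gen 1: □■□□□□□
□□□□□■□
■□□□□■□
□□■□■□□
□□□□□□□
□■□■□■□
□■□■□■■
gen 2: ■□■□■■■
□□□□□□■
□□□□■■■
□□□□□□□
□□■■■□□
■□□□□■■
□■□□□■■
gen 3: □■□□■□□
□□□■□□□
□□□□□■■
□□□□□□□
□□□■■■■
■■■■□□□
□■□□□□□
gen 4: □□■□□□□
□□□□■■□
□□□□□□□
□□□□□□□
■■□■■■■
■■□■□■■
□□□■□□□
gen 5: □□□■■□□
□□□□□□□
□□□□□□□
■□□□■■■
□■□■□□□
□■□■□□□
■■□■■□■
gen 6: ■□■■■■□
□□□□□□□
□□□□□■■
■□□□■■■
□■□■□■■
□■□■□□□
■■□□□■□
gen 7: ■□■■■■□
□□□■□□□
■□□□■□□
□□□□□□□
□■□■□□□
□■□□□■□
■□□□□■□
gen 8: □■■■□■□
□■■□□■■
□□□□□□□
□□□□□□□
□□■□□□□
■■■□■□■
■□■■□■□
gen 9: □□□□□■□
■■□■■■■
□□□□□□□
□□□□□□□
■□■■□□□
■□□□■■■
□□□□□■□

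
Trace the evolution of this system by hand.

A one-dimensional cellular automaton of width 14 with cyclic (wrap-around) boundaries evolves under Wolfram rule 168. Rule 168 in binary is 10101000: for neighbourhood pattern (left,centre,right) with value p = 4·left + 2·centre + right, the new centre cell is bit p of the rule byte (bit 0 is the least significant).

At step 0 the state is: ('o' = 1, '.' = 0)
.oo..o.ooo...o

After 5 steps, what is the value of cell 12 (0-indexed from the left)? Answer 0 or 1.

[0] .oo..o.ooo...o
[1] oo....ooo.....
[2] o.....oo......
[3] ......o.......
[4] ..............
[5] ..............

0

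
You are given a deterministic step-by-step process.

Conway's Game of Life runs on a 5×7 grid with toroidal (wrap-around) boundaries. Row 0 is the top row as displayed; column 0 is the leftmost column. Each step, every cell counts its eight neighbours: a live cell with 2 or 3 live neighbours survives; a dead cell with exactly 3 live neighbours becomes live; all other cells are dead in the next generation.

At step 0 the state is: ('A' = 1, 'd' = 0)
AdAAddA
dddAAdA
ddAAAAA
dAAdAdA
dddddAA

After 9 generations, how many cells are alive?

9

0) AdAAddA
dddAAdA
ddAAAAA
dAAdAdA
dddddAA
1) AdAAddd
dAddddd
dAddddA
dAAdddd
ddddAdd
2) dAAAddd
dAddddd
dAddddd
AAAdddd
ddddddd
3) dAAdddd
AAddddd
ddddddd
AAAdddd
AddAddd
4) ddAdddd
AAAdddd
ddAdddd
AAAdddd
AddAddd
5) AdAAddd
ddAAddd
dddAddd
AdAAddd
AddAddd
6) ddddAdd
dAddAdd
dAddAdd
dAAAAdd
AdddAdA
7) AddAAdd
dddAAAd
AAddAAd
dAAdAdd
AAAdAdd
8) AdddddA
AAAdddd
AAddddA
ddddAdA
AdddAAd
9) dddddAd
ddAdddd
ddAddAA
dAddAdd
AdddAdd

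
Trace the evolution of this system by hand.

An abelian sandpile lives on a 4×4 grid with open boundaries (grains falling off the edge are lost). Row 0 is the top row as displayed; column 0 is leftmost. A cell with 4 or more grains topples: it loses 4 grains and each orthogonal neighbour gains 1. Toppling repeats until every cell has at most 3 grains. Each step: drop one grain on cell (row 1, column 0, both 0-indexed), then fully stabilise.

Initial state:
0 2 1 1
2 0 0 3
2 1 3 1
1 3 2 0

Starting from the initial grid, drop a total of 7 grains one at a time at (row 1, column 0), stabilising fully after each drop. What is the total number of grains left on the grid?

26

[0] 0 2 1 1
2 0 0 3
2 1 3 1
1 3 2 0
[1] 0 2 1 1
3 0 0 3
2 1 3 1
1 3 2 0
[2] 1 2 1 1
0 1 0 3
3 1 3 1
1 3 2 0
[3] 1 2 1 1
1 1 0 3
3 1 3 1
1 3 2 0
[4] 1 2 1 1
2 1 0 3
3 1 3 1
1 3 2 0
[5] 1 2 1 1
3 1 0 3
3 1 3 1
1 3 2 0
[6] 2 2 1 1
1 2 0 3
0 2 3 1
2 3 2 0
[7] 2 2 1 1
2 2 0 3
0 2 3 1
2 3 2 0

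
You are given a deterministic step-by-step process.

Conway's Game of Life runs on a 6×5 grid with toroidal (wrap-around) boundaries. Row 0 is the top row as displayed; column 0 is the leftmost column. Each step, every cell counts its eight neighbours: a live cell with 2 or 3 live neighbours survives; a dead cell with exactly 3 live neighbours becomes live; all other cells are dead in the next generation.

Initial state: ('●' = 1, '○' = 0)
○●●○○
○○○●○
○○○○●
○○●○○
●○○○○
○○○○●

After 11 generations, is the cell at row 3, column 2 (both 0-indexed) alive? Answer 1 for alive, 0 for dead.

1

k=0  ○●●○○
○○○●○
○○○○●
○○●○○
●○○○○
○○○○●
k=1  ○○●●○
○○●●○
○○○●○
○○○○○
○○○○○
●●○○○
k=2  ○○○●●
○○○○●
○○●●○
○○○○○
○○○○○
○●●○○
k=3  ●○●●●
○○●○●
○○○●○
○○○○○
○○○○○
○○●●○
k=4  ●○○○○
●●●○○
○○○●○
○○○○○
○○○○○
○●●○○
k=5  ●○○○○
●●●○●
○●●○○
○○○○○
○○○○○
○●○○○
k=6  ○○●○●
○○●●●
○○●●○
○○○○○
○○○○○
○○○○○
k=7  ○○●○●
○●○○●
○○●○●
○○○○○
○○○○○
○○○○○
k=8  ●○○●○
○●●○●
●○○●○
○○○○○
○○○○○
○○○○○
k=9  ●●●●●
○●●○○
●●●●●
○○○○○
○○○○○
○○○○○
k=10  ●○○●●
○○○○○
●○○●●
●●●●●
○○○○○
●●●●●
k=11  ○○○○○
○○○○○
○○○○○
○●●○○
○○○○○
○●●○○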